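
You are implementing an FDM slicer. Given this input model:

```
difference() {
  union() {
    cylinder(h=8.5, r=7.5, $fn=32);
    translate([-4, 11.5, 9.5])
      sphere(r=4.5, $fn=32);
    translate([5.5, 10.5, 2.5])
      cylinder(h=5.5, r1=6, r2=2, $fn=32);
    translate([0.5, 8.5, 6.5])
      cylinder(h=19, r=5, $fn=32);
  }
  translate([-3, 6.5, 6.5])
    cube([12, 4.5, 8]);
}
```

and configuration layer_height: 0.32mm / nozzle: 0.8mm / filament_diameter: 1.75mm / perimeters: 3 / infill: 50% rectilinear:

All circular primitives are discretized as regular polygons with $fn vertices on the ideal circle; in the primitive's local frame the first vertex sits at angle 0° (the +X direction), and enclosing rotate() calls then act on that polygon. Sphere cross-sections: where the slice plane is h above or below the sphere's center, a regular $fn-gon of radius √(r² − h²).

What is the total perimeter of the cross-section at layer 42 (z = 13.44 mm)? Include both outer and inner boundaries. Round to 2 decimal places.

At z = 13.44 mm: the cylinder is absent (z outside [0, 8.5]); the r=4.5 sphere at (-4, 11.5) contributes a regular 32-gon of circumradius √(4.5²−3.94²) = 2.174 (perimeter = 2·32·2.174·sin(180°/32) = 13.64 mm); the cone at (5.5, 10.5) does not reach this height (z outside [2.5, 8]); the cylinder at (0.5, 8.5): section is a regular 32-gon, circumradius r=5 (perimeter = 2·32·5.000·sin(180°/32) = 31.37 mm); Taking the union: the regions partially overlap (shared area 4.95 mm²), so the edge portions inside another operand are dropped and the merged outline is re-measured after clipping — boundary = 35.77 mm; the cube at (-3, 6.5) is present — its section is the full 12×4.5 rectangle (perimeter 33.00 mm); Taking the first minus the rest: starting from the result so far, the 12×4.5 cube at (-3, 6.5) partially overlaps it — only the 37.36 mm² overlap (of its 54.00 mm²) is removed, clipping the outline — boundary = 51.47 mm. Overall, the cross-section is a single solid region. Total boundary length (outer) = 51.47 mm.

51.47 mm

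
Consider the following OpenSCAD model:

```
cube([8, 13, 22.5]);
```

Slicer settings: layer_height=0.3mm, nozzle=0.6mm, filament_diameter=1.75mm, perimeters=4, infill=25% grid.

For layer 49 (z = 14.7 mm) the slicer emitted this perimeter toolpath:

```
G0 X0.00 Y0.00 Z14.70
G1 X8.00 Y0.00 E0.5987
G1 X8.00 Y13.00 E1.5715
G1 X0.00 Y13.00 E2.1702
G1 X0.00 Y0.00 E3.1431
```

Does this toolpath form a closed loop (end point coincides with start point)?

Start point (G0): (0.00, 0.00). End point (last G1): the path returns to the start — closed.

yes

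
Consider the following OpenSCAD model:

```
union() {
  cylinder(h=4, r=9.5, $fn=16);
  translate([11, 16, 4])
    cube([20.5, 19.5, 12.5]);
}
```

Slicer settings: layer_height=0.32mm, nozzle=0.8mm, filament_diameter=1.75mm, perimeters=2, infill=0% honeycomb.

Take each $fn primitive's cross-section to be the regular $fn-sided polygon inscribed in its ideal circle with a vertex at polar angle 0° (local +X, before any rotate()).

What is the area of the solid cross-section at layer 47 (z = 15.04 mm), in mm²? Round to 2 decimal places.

At z = 15.04 mm: the cylinder is absent (z outside [0, 4]); the cube at (11, 16) is present — its section is the full 20.5×19.5 rectangle (area 399.75 mm²); Combining (union): only the 20.5×19.5 cube at (11, 16) is present, so the union is just that shape — area = 399.75 mm². Overall, the cross-section is a single solid region. Net area = 399.75 mm².

399.75 mm²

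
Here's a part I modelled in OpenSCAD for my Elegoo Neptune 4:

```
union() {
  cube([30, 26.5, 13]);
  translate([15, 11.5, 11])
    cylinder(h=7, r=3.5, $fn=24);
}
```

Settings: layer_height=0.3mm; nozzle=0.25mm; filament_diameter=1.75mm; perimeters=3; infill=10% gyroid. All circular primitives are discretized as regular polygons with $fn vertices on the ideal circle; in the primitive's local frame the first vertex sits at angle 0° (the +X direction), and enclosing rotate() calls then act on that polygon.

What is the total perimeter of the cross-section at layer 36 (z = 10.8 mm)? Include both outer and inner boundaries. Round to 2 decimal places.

At z = 10.8 mm: the 30×26.5 cube contributes its full rectangle (perimeter 113.00 mm); the cylinder at (15, 11.5) is not intersected at this z (z outside [11, 18]); Merging all regions: only the 30×26.5 cube is present, so the union is just that shape — boundary = 113.00 mm. Overall, the cross-section is a single solid region. Total boundary length (outer) = 113.00 mm.

113.00 mm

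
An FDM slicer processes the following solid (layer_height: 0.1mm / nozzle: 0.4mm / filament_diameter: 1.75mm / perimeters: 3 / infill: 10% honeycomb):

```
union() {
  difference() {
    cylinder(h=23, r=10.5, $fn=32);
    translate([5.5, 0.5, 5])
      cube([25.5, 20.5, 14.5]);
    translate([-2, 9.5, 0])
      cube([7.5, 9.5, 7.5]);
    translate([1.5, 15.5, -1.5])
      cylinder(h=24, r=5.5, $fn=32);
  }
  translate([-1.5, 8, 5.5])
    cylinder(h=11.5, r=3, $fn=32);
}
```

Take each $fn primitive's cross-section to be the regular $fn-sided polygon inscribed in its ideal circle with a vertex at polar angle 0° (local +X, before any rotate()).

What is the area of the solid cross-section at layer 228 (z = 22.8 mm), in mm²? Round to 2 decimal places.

344.14 mm²

At z = 22.8 mm: the cylinder: section is a regular 32-gon, circumradius r=10.5 (area = (32/2)·10.500²·sin(360°/32) = 344.14 mm²); the cube at (5.5, 0.5) is absent (z outside [5, 19.5]); the cube at (-2, 9.5) is absent (z outside [0, 7.5]); the cylinder at (1.5, 15.5) is not intersected at this z (z outside [-1.5, 22.5]); Subtracting the remaining from the first: none of the subtracted shapes is present at this height, so the r=10.5 cylinder is unchanged — area = 344.14 mm²; the cylinder at (-1.5, 8) does not reach this height (z outside [5.5, 17]); Merging all regions: only that combined region is present, so the union is just that shape — area = 344.14 mm². Overall, the cross-section is a single solid region. Net area = 344.14 mm².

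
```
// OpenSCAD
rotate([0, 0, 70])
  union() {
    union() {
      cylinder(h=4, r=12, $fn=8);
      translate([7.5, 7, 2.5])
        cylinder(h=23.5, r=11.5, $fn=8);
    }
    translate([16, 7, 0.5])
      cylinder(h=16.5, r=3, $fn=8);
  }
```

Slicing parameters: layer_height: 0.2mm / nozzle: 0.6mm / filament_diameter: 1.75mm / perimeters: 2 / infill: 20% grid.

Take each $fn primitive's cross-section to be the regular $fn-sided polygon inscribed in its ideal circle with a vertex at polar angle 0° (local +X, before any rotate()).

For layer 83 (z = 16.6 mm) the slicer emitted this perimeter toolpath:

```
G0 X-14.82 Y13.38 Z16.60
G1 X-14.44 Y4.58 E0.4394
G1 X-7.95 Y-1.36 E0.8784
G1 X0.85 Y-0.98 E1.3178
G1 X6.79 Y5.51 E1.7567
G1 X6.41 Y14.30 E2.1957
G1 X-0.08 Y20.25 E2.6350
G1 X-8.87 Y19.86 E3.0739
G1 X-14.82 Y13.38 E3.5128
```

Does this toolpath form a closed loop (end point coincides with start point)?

Start point (G0): (-14.82, 13.38). End point (last G1): the path returns to the start — closed.

yes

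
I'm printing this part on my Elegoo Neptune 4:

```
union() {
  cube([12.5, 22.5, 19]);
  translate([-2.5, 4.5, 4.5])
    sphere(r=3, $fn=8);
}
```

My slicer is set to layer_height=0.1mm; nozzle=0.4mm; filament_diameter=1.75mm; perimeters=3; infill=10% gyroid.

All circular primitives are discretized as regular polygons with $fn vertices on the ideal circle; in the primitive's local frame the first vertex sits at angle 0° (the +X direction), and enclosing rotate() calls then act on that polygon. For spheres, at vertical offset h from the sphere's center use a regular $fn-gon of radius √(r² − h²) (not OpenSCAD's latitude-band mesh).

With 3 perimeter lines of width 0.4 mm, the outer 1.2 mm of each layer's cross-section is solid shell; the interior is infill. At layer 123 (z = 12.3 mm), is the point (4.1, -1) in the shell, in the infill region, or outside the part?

At z = 12.3 mm: the 12.5×22.5 cube contributes its full rectangle; the sphere at (-2.5, 4.5) is absent (|z−center|=7.800 > r=3); Taking the union: only the 12.5×22.5 cube is present, so the union is just that shape — 1 connected region. Overall, the cross-section is a single solid region. The nearest boundary edge runs (0.00, 0.00)→(12.50, 0.00); distance from the point to it = 1.00 mm. The point is not inside any of the regions above, so it lies outside the cross-section (1.00 mm from the nearest boundary).

outside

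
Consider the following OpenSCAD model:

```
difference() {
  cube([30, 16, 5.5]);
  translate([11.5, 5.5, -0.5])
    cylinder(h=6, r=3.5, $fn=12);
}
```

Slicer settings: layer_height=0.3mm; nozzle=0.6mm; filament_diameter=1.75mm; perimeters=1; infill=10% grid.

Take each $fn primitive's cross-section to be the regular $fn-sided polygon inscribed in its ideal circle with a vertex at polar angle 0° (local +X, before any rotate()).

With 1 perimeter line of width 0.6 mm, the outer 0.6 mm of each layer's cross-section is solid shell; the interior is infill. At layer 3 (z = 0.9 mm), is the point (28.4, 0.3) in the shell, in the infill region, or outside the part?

shell

At z = 0.9 mm: the cube (footprint 30×16) is included at this height; the r=3.5 cylinder at (11.5, 5.5) gives a regular 12-gon of circumradius 3.5 (constant along its height); Taking the first minus the rest: starting from the 30×16 cube, the r=3.5 cylinder at (11.5, 5.5) lies wholly inside it (removes its full 36.75 mm² and its 21.74 mm outline becomes a hole wall) — 1 connected region with 1 hole. Overall, the cross-section is one region with 1 hole. The nearest boundary edge runs (30.00, 0.00)→(0.00, 0.00); distance from the point to it = 0.30 mm. The point is inside the cross-section, 0.30 mm from the nearest boundary — within the 0.6 mm shell band (1 × 0.6).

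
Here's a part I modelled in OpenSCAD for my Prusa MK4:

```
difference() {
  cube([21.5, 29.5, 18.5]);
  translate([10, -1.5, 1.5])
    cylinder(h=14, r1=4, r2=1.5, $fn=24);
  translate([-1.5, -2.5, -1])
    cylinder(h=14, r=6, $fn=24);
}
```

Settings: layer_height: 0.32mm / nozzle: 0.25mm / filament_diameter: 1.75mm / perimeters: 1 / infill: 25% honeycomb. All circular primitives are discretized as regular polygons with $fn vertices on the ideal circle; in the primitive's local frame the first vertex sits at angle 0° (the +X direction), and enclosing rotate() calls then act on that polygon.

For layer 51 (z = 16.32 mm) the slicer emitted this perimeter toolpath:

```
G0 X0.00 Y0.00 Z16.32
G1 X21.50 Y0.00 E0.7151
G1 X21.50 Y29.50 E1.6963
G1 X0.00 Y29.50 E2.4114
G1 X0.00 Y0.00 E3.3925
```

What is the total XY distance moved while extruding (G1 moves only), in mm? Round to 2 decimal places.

Sum the Euclidean lengths of each G1 segment: total = 102.00 mm.

102.00 mm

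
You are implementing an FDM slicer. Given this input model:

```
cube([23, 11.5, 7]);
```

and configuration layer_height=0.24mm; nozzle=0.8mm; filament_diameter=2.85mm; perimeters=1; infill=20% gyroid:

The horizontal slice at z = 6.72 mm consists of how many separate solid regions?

1

At z = 6.72 mm: the cube (footprint 23×11.5) is included at this height. The result has 1 disconnected region.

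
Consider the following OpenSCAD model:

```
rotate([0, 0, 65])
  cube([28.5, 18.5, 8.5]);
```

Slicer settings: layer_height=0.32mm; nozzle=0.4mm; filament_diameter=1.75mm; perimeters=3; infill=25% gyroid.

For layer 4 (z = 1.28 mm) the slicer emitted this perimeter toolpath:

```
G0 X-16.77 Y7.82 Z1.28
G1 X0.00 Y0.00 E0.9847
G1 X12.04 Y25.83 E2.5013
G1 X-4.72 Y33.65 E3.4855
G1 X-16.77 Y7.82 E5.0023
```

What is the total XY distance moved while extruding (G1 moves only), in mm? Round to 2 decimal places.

Sum the Euclidean lengths of each G1 segment: total = 94.00 mm.

94.00 mm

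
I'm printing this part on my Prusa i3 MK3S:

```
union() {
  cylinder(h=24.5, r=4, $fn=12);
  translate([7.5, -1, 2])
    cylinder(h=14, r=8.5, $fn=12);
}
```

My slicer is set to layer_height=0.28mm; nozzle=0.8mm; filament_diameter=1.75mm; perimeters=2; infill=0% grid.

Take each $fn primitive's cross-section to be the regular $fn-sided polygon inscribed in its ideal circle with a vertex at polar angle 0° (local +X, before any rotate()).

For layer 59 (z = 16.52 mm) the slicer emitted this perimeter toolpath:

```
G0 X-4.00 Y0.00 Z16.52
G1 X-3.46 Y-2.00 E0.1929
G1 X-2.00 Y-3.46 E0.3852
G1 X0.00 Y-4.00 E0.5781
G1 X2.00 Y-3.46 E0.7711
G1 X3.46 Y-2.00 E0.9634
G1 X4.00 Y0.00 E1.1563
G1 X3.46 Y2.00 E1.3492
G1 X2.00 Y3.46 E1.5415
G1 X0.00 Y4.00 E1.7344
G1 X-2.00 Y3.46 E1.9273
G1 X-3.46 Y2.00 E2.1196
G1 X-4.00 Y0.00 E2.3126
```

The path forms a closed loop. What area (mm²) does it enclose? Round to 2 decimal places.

Apply the shoelace formula to the sequence of (X, Y) vertices; enclosed area = 47.94 mm².

47.94 mm²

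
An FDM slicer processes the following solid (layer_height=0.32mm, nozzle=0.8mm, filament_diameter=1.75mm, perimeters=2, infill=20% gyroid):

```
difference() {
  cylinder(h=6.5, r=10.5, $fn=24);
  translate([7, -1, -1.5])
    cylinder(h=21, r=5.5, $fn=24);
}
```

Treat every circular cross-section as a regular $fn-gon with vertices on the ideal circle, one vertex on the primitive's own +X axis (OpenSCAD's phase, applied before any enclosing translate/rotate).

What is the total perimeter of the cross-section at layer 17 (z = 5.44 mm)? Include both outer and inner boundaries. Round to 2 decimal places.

At z = 5.44 mm: the cylinder: section is a regular 24-gon, circumradius r=10.5 (perimeter = 2·24·10.500·sin(180°/24) = 65.79 mm); the r=5.5 cylinder at (7, -1) gives a regular 24-gon of circumradius 5.5 (constant along its height) (perimeter = 2·24·5.500·sin(180°/24) = 34.46 mm); After the difference (first − rest): starting from the r=10.5 cylinder, the r=5.5 cylinder at (7, -1) partially overlaps it — only the 77.92 mm² overlap (of its 93.95 mm²) is removed, clipping the outline — boundary = 76.36 mm. Overall, the cross-section is a single solid region. Total boundary length (outer) = 76.36 mm.

76.36 mm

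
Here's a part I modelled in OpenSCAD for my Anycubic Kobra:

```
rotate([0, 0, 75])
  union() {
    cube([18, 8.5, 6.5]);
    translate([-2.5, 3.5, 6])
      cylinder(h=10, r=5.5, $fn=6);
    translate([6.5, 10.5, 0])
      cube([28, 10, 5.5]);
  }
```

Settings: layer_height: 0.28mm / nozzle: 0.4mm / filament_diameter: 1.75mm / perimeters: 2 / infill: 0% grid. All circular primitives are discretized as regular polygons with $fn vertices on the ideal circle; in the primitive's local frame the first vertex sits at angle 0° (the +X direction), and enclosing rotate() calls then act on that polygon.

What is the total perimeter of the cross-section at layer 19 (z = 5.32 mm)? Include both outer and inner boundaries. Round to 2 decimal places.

129.00 mm

At z = 5.32 mm: the cube (footprint 18×8.5) is included at this height (perimeter 53.00 mm); the cylinder at (-2.5, 3.5) is absent (z outside [6, 16]); the cube at (6.5, 10.5) is present — its section is the full 28×10 rectangle (perimeter 76.00 mm); Combining (union): the 2 present regions are separate (no shared area or edge), so areas and boundary lengths simply add and each stays a separate island — boundary = 129.00 mm; (rotated 75° about Z; rotation is an isometry so areas/perimeters/island counts are preserved). Overall, the cross-section has 2 separate islands. Total boundary length (outer) = 129.00 mm.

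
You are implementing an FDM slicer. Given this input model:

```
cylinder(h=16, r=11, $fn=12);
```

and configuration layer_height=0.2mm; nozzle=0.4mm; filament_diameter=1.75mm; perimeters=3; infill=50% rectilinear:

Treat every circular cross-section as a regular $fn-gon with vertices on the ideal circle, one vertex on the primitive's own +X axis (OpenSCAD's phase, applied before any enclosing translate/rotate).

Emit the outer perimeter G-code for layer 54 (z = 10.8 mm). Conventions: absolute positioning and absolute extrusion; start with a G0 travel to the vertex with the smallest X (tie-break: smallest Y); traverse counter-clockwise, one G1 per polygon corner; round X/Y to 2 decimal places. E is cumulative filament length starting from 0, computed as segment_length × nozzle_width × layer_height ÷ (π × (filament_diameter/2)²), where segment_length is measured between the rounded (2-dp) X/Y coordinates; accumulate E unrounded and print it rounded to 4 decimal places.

G0 X-11.00 Y0.00 Z10.80
G1 X-9.53 Y-5.50 E0.1894
G1 X-5.50 Y-9.53 E0.3789
G1 X0.00 Y-11.00 E0.5683
G1 X5.50 Y-9.53 E0.7576
G1 X9.53 Y-5.50 E0.9472
G1 X11.00 Y0.00 E1.1365
G1 X9.53 Y5.50 E1.3259
G1 X5.50 Y9.53 E1.5154
G1 X0.00 Y11.00 E1.7048
G1 X-5.50 Y9.53 E1.8941
G1 X-9.53 Y5.50 E2.0837
G1 X-11.00 Y0.00 E2.2731

At z = 10.8 mm: the r=11 cylinder contributes a regular 12-gon of circumradius 11. The outline is a single polygon with 12 vertices. Extrusion per mm of travel: 0.4 × 0.2 / (π × 0.875²) = 0.033260. Accumulating E over each segment gives final E = 2.2731.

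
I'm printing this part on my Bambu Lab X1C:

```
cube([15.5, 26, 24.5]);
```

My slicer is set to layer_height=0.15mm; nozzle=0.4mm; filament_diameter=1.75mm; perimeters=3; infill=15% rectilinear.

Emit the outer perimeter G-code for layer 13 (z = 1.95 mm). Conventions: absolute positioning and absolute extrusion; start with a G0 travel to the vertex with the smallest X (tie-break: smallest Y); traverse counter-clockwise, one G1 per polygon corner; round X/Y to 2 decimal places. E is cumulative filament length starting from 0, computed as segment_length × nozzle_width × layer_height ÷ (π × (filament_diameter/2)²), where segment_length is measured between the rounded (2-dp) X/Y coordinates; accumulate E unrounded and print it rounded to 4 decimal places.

At z = 1.95 mm: the cube (footprint 15.5×26) is included at this height. The outline is a single polygon with 4 vertices. Extrusion per mm of travel: 0.4 × 0.15 / (π × 0.875²) = 0.024945. Accumulating E over each segment gives final E = 2.0704.

G0 X0.00 Y0.00 Z1.95
G1 X15.50 Y0.00 E0.3866
G1 X15.50 Y26.00 E1.0352
G1 X0.00 Y26.00 E1.4219
G1 X0.00 Y0.00 E2.0704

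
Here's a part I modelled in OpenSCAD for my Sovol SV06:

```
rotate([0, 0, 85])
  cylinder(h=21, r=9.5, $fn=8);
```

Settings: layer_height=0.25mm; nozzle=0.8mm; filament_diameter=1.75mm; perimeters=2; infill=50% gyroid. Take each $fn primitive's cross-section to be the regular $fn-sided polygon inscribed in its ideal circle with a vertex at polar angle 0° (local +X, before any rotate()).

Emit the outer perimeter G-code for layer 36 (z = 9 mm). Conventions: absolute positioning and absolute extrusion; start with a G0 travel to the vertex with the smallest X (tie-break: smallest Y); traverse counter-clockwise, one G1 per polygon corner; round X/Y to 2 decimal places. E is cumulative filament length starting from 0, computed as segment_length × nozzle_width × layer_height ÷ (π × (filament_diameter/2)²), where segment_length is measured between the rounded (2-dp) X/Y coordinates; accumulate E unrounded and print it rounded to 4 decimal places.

G0 X-9.46 Y0.83 Z9.00
G1 X-7.28 Y-6.11 E0.6049
G1 X-0.83 Y-9.46 E1.2092
G1 X6.11 Y-7.28 E1.8141
G1 X9.46 Y-0.83 E2.4184
G1 X7.28 Y6.11 E3.0233
G1 X0.83 Y9.46 E3.6276
G1 X-6.11 Y7.28 E4.2325
G1 X-9.46 Y0.83 E4.8368

At z = 9 mm: the r=9.5 cylinder contributes a regular 8-gon of circumradius 9.5; (rotated 85° about Z; rotation is an isometry so areas/perimeters/island counts are preserved). The outline is a single polygon with 8 vertices. Extrusion per mm of travel: 0.8 × 0.25 / (π × 0.875²) = 0.083150. Accumulating E over each segment gives final E = 4.8368.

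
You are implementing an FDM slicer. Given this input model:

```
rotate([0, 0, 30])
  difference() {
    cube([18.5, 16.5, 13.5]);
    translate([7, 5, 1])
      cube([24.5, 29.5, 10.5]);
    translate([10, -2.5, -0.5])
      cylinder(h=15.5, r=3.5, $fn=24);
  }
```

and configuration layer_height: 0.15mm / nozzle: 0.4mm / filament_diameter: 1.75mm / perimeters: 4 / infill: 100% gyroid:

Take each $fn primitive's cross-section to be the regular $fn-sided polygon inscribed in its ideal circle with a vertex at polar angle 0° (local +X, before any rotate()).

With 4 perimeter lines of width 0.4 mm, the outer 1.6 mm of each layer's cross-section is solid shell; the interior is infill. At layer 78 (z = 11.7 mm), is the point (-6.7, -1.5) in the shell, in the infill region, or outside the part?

At z = 11.7 mm: the cube is present — its section is the full 18.5×16.5 rectangle; the cube at (7, 5) is absent (z outside [1, 11.5]); the cylinder at (10, -2.5): section is a regular 24-gon, circumradius r=3.5; After the difference (first − rest): starting from the 18.5×16.5 cube, the r=3.5 cylinder at (10, -2.5) partially overlaps it — only the 3.26 mm² overlap (of its 38.05 mm²) is removed, clipping the outline — 1 connected region; (whole slice rotated 30° about Z — lengths, areas and connectivity unchanged). Overall, the cross-section is a single solid region. Undo the 30° rotation: the query point maps to (-6.552, 2.051) in the un-rotated model frame. The nearest boundary edge runs (0.00, 0.00)→(0.00, 16.50); distance from the point to it = 6.55 mm. The point is not inside any of the regions above, so it lies outside the cross-section (6.55 mm from the nearest boundary).

outside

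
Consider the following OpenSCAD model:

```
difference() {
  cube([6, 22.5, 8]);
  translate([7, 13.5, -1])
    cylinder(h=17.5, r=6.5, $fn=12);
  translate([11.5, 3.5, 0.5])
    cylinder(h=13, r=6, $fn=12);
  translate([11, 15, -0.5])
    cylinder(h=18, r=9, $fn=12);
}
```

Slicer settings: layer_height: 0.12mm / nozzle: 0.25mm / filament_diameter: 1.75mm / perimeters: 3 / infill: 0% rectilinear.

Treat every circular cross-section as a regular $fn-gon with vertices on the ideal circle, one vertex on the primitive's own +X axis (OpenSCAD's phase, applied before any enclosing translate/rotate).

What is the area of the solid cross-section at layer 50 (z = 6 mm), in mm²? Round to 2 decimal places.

At z = 6 mm: the cube is present — its section is the full 6×22.5 rectangle (area 135.00 mm²); the cylinder at (7, 13.5): section is a regular 12-gon, circumradius r=6.5 (area = (12/2)·6.500²·sin(360°/12) = 126.75 mm²); the cylinder at (11.5, 3.5): section is a regular 12-gon, circumradius r=6 (area = (12/2)·6.000²·sin(360°/12) = 108.00 mm²); the cylinder at (11, 15): section is a regular 12-gon, circumradius r=9 (area = (12/2)·9.000²·sin(360°/12) = 243.00 mm²); Subtracting the remaining from the first: starting from the 6×22.5 cube (135.00 mm²), the r=6.5 cylinder at (7, 13.5) partially overlaps it — only the 50.64 mm² overlap (of its 126.75 mm²) is removed, clipping the outline; the r=6 cylinder at (11.5, 3.5) partially overlaps it — only the 0.93 mm² overlap (of its 108.00 mm²) is removed, clipping the outline; the r=9 cylinder at (11, 15) partially overlaps it — only the 4.56 mm² overlap (of its 243.00 mm²) is removed, clipping the outline — area = 78.86 mm². Overall, the cross-section is a single solid region. Net area = 78.86 mm².

78.86 mm²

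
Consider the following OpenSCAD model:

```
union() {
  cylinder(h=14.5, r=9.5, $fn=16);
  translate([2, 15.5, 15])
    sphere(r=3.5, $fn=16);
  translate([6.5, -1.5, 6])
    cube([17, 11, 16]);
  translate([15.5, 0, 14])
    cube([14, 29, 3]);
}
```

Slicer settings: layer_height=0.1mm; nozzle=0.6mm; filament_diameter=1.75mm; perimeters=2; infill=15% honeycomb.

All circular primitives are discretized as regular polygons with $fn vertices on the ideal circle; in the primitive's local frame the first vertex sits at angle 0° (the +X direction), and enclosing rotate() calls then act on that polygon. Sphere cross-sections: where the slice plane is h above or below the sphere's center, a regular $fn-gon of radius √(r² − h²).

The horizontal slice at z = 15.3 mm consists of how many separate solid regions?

At z = 15.3 mm: the cylinder is not intersected at this z (z outside [0, 14.5]); the r=3.5 sphere at (2, 15.5) contributes a regular 16-gon of circumradius √(3.5²−0.3²) = 3.487; the cube at (6.5, -1.5) is present — its section is the full 17×11 rectangle; the cube at (15.5, 0) is present — its section is the full 14×29 rectangle; Taking the union: the regions partially overlap (shared area 76.00 mm²), so overlapping operands fuse into one piece — 2 connected regions. The result has 2 disconnected regions.

2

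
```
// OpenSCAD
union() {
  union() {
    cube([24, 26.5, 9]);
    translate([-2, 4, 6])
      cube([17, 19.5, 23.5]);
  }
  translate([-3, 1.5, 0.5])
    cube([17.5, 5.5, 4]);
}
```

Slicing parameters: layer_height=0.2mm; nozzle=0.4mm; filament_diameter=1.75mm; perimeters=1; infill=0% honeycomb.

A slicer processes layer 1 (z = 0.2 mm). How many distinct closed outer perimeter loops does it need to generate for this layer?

1

At z = 0.2 mm: the cube is present — its section is the full 24×26.5 rectangle; the cube at (-2, 4) does not reach this height (z outside [6, 29.5]); Combining (union): only the 24×26.5 cube is present, so the union is just that shape — 1 connected region; the cube at (-3, 1.5) is absent (z outside [0.5, 4.5]); Combining (union): only the result so far is present, so the union is just that shape — 1 connected region. The result has 1 disconnected region.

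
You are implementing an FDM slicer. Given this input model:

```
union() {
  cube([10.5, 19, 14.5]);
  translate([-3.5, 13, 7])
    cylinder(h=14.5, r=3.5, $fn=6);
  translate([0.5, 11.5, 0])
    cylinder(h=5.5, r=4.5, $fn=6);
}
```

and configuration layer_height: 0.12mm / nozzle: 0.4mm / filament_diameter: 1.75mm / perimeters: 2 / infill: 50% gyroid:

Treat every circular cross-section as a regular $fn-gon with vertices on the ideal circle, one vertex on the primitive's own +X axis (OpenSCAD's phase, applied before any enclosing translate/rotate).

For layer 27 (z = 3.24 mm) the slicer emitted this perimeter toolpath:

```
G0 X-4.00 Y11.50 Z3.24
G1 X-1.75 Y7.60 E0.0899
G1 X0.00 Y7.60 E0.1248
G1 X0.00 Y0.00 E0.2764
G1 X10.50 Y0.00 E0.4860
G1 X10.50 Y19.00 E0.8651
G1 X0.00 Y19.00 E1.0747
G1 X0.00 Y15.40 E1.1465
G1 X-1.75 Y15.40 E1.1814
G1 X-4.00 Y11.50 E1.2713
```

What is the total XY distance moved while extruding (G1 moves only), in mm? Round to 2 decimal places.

63.70 mm

Sum the Euclidean lengths of each G1 segment: total = 63.70 mm.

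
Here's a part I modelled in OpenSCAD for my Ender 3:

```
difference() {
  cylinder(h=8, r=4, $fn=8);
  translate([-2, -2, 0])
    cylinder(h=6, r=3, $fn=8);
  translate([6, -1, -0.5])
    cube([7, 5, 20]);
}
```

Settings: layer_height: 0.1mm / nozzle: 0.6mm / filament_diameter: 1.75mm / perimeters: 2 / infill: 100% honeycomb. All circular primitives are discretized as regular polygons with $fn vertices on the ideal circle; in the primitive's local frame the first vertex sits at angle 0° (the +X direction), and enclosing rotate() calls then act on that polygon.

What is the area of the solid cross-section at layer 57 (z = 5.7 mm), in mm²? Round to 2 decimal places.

29.25 mm²

At z = 5.7 mm: the r=4 cylinder gives a regular 8-gon of circumradius 4 (constant along its height) (area = (8/2)·4.000²·sin(360°/8) = 45.25 mm²); the r=3 cylinder at (-2, -2) gives a regular 8-gon of circumradius 3 (constant along its height) (area = (8/2)·3.000²·sin(360°/8) = 25.46 mm²); the cube at (6, -1) is present — its section is the full 7×5 rectangle (area 35.00 mm²); After the difference (first − rest): starting from the r=4 cylinder (45.25 mm²), the r=3 cylinder at (-2, -2) partially overlaps it — only the 16.01 mm² overlap (of its 25.46 mm²) is removed, clipping the outline; the 7×5 cube at (6, -1) misses the remaining region (no effect) — area = 29.25 mm². Overall, the cross-section is a single solid region. Net area = 29.25 mm².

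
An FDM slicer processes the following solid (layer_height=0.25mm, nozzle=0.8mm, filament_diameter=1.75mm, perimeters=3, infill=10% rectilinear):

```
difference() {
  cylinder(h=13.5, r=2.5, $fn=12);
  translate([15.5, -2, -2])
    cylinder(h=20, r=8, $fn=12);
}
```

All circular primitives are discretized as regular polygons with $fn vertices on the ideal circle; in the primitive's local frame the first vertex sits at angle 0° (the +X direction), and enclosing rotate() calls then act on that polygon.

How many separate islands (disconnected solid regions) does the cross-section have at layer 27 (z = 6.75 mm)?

At z = 6.75 mm: the r=2.5 cylinder gives a regular 12-gon of circumradius 2.5 (constant along its height); the r=8 cylinder at (15.5, -2) gives a regular 12-gon of circumradius 8 (constant along its height); Taking the first minus the rest: starting from the r=2.5 cylinder, the r=8 cylinder at (15.5, -2) misses the remaining region (no effect) — 1 connected region. Overall, the cross-section is a single solid region. Island count = 1.

1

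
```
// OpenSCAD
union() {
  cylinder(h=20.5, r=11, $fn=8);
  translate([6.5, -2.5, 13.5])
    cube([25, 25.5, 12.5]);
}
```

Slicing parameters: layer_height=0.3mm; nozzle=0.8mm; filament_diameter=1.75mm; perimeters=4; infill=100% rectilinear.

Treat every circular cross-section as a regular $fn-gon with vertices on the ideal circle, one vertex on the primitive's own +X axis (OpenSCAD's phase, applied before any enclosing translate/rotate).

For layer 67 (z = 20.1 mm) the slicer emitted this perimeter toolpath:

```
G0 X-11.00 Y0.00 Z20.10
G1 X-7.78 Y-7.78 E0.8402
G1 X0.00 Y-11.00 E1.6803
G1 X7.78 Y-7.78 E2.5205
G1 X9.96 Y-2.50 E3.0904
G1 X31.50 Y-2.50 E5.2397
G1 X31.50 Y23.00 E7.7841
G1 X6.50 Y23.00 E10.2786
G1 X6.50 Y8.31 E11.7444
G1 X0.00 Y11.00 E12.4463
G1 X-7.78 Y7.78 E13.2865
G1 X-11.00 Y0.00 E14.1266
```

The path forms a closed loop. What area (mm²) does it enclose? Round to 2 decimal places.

Apply the shoelace formula to the sequence of (X, Y) vertices; enclosed area = 947.03 mm².

947.03 mm²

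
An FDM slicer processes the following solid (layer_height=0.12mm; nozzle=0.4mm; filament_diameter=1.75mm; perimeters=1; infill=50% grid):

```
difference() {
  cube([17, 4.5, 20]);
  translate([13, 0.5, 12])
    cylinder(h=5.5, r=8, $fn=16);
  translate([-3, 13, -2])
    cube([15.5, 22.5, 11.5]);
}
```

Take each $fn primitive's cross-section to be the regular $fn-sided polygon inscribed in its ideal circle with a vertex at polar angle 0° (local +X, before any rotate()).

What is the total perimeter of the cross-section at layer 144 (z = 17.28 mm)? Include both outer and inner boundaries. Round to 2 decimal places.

At z = 17.28 mm: the cube (footprint 17×4.5) is included at this height (perimeter 43.00 mm); the r=8 cylinder at (13, 0.5) contributes a regular 16-gon of circumradius 8 (perimeter = 2·16·8.000·sin(180°/16) = 49.94 mm); the cube at (-3, 13) is not intersected at this z (z outside [-2, 9.5]); Subtracting the remaining from the first: starting from the 17×4.5 cube, the r=8 cylinder at (13, 0.5) partially overlaps it — only the 52.18 mm² overlap (of its 195.93 mm²) is removed, clipping the outline — boundary = 20.60 mm. Overall, the cross-section is a single solid region. Total boundary length (outer) = 20.60 mm.

20.60 mm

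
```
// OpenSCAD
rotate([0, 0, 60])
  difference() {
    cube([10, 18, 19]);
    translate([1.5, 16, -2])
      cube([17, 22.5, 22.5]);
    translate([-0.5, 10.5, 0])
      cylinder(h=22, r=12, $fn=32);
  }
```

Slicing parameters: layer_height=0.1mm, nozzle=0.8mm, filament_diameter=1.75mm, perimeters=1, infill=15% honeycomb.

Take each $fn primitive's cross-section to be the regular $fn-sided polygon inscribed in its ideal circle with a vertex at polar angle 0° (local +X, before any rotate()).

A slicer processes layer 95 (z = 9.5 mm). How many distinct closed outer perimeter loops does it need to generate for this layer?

At z = 9.5 mm: the cube is present — its section is the full 10×18 rectangle; the cube at (1.5, 16) (footprint 17×22.5) is included at this height; the r=12 cylinder at (-0.5, 10.5) contributes a regular 32-gon of circumradius 12; After the difference (first − rest): starting from the 10×18 cube, the 17×22.5 cube at (1.5, 16) partially overlaps it — only the 17.00 mm² overlap (of its 382.50 mm²) is removed, clipping the outline; the r=12 cylinder at (-0.5, 10.5) partially overlaps it — only the 153.82 mm² overlap (of its 449.49 mm²) is removed, clipping the outline — 1 connected region; (rotated 60° about Z; rotation is an isometry so areas/perimeters/island counts are preserved). The result has 1 disconnected region.

1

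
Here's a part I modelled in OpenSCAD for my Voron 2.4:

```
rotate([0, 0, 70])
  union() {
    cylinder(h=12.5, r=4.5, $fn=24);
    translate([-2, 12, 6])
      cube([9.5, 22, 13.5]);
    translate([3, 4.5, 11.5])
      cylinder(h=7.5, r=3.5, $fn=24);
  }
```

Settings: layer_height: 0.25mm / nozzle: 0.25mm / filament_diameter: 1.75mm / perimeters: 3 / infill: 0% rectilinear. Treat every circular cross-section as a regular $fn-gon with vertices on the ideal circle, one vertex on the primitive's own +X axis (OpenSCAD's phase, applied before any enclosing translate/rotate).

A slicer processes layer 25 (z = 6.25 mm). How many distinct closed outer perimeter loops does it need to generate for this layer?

2

At z = 6.25 mm: the r=4.5 cylinder contributes a regular 24-gon of circumradius 4.5; the cube at (-2, 12) is present — its section is the full 9.5×22 rectangle; the cylinder at (3, 4.5) does not reach this height (z outside [11.5, 19]); Combining (union): the 2 present regions are separate (no shared area or edge), so areas and boundary lengths simply add and each stays a separate island — 2 connected regions; (whole slice rotated 70° about Z — lengths, areas and connectivity unchanged). The result has 2 disconnected regions.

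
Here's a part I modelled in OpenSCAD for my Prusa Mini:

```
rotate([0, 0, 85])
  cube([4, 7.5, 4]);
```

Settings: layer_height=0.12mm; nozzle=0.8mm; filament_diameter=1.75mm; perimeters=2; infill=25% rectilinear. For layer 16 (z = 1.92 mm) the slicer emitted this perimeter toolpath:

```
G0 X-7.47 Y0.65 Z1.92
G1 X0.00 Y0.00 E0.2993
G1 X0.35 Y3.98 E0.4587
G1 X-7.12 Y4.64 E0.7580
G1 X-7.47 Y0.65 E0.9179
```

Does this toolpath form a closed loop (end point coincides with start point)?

Start point (G0): (-7.47, 0.65). End point (last G1): the path returns to the start — closed.

yes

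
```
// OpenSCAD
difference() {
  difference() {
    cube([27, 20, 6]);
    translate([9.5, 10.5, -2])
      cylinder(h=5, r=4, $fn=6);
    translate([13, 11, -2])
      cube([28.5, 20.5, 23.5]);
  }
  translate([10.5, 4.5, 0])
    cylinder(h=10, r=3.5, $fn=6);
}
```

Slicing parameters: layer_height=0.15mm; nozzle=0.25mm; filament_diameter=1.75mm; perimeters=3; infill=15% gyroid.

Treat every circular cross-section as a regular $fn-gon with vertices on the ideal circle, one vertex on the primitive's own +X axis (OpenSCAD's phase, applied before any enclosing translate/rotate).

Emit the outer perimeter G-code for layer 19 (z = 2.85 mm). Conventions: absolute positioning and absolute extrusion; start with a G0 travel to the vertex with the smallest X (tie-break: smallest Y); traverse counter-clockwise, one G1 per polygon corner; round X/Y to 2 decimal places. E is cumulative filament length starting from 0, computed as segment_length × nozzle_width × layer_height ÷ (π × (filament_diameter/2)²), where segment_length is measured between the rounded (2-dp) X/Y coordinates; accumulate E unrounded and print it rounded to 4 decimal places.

At z = 2.85 mm: the 27×20 cube contributes its full rectangle; the r=4 cylinder at (9.5, 10.5) gives a regular 6-gon of circumradius 4 (constant along its height); the cube at (13, 11) is present — its section is the full 28.5×20.5 rectangle; Taking the first minus the rest: starting from the 27×20 cube, the r=4 cylinder at (9.5, 10.5) lies wholly inside it (removes its full 41.57 mm² and its 24.00 mm outline becomes a hole wall); the 28.5×20.5 cube at (13, 11) partially overlaps it — only the 125.96 mm² overlap (of its 584.25 mm²) is removed, clipping the outline — 1 connected region; the cylinder at (10.5, 4.5): section is a regular 6-gon, circumradius r=3.5; Subtracting the remaining from the first: starting from the result so far, the r=3.5 cylinder at (10.5, 4.5) partially overlaps it — only the 30.32 mm² overlap (of its 31.83 mm²) is removed, clipping the outline — 1 connected region. The outline is a single polygon with 19 vertices. Extrusion per mm of travel: 0.25 × 0.15 / (π × 0.875²) = 0.015591. Accumulating E over each segment gives final E = 2.0386.

G0 X0.00 Y0.00 Z2.85
G1 X27.00 Y0.00 E0.4209
G1 X27.00 Y11.00 E0.5924
G1 X13.21 Y11.00 E0.8074
G1 X13.50 Y10.50 E0.8165
G1 X11.79 Y7.53 E0.8699
G1 X12.25 Y7.53 E0.8771
G1 X14.00 Y4.50 E0.9316
G1 X12.25 Y1.47 E0.9862
G1 X8.75 Y1.47 E1.0407
G1 X7.00 Y4.50 E1.0953
G1 X8.46 Y7.04 E1.1410
G1 X7.50 Y7.04 E1.1559
G1 X5.50 Y10.50 E1.2182
G1 X7.50 Y13.96 E1.2805
G1 X11.50 Y13.96 E1.3429
G1 X13.00 Y11.37 E1.3896
G1 X13.00 Y20.00 E1.5241
G1 X0.00 Y20.00 E1.7268
G1 X0.00 Y0.00 E2.0386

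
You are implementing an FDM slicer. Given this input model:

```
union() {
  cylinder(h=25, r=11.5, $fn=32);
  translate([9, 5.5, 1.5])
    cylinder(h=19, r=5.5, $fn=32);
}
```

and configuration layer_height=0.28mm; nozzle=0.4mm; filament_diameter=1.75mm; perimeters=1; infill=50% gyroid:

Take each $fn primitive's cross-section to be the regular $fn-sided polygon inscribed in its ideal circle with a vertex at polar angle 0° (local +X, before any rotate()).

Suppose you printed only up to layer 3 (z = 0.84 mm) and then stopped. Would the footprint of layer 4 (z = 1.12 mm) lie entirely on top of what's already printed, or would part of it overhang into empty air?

Compare the two slices. At z = 0.84: the r=11.5 cylinder contributes a regular 32-gon of circumradius 11.5 (area = (32/2)·11.500²·sin(360°/32) = 412.81 mm²); the cylinder at (9, 5.5) is not intersected at this z (z outside [1.5, 20.5]); Taking the union: only the r=11.5 cylinder is present, so the union is just that shape — area = 412.81 mm². At z = 1.12: the r=11.5 cylinder contributes a regular 32-gon of circumradius 11.5 (area = (32/2)·11.500²·sin(360°/32) = 412.81 mm²); the cylinder at (9, 5.5) does not reach this height (z outside [1.5, 20.5]); Merging all regions: only the r=11.5 cylinder is present, so the union is just that shape — area = 412.81 mm². Checking containment: the cross-section at z = 1.12 is a subset of the cross-section at z = 0.84.

entirely on top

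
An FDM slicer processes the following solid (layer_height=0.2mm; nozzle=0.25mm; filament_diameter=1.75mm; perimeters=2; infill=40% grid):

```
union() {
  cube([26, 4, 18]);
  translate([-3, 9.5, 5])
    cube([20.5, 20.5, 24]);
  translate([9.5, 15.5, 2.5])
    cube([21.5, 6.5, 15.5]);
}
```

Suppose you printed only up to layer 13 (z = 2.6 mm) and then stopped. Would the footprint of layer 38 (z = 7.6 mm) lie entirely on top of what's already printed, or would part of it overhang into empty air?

part overhangs

Compare the two slices. At z = 2.6: the cube (footprint 26×4) is included at this height (area 104.00 mm²); the cube at (-3, 9.5) is absent (z outside [5, 29]); the cube at (9.5, 15.5) is present — its section is the full 21.5×6.5 rectangle (area 139.75 mm²); Taking the union: the 2 present regions are separate (no shared area or edge), so areas and boundary lengths simply add and each stays a separate island — area = 243.75 mm². At z = 7.6: the cube is present — its section is the full 26×4 rectangle (area 104.00 mm²); the 20.5×20.5 cube at (-3, 9.5) contributes its full rectangle (area 420.25 mm²); the 21.5×6.5 cube at (9.5, 15.5) contributes its full rectangle (area 139.75 mm²); Taking the union: the regions partially overlap — summed areas 664.00 mm² minus the doubly-counted overlap 52.00 mm² gives 612.00 mm² — area = 612.00 mm². Checking containment: at z = 7.6 the cross-section extends beyond the z = 2.6 cross-section by about 368.25 mm².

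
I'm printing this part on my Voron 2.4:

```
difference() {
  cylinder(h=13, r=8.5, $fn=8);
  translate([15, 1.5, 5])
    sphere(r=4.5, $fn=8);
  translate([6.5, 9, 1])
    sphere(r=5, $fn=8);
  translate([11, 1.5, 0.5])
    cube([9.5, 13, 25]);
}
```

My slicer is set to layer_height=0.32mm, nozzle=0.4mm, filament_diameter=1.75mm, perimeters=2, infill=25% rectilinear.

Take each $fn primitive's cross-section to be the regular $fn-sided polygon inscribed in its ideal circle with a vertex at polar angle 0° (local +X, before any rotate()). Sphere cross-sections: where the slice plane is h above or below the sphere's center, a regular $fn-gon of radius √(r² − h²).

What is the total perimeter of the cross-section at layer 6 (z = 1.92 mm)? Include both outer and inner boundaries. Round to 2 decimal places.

52.21 mm

At z = 1.92 mm: the r=8.5 cylinder contributes a regular 8-gon of circumradius 8.5 (perimeter = 2·8·8.500·sin(180°/8) = 52.04 mm); the r=4.5 sphere at (15, 1.5) slices to a regular 8-gon of circumradius 3.281 (√(r²−h²) with h=3.08 from center) (perimeter = 2·8·3.281·sin(180°/8) = 20.09 mm); the r=5 sphere at (6.5, 9) slices to a regular 8-gon of circumradius 4.915 (√(r²−h²) with h=0.92 from center) (perimeter = 2·8·4.915·sin(180°/8) = 30.09 mm); the cube at (11, 1.5) (footprint 9.5×13) is included at this height (perimeter 45.00 mm); Subtracting the remaining from the first: starting from the r=8.5 cylinder, the r=4.5 sphere at (15, 1.5) misses the remaining region (no effect); the r=5 sphere at (6.5, 9) partially overlaps it — only the 6.58 mm² overlap (of its 68.32 mm²) is removed, clipping the outline; the 9.5×13 cube at (11, 1.5) misses the remaining region (no effect) — boundary = 52.21 mm. Overall, the cross-section is a single solid region. Total boundary length (outer) = 52.21 mm.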